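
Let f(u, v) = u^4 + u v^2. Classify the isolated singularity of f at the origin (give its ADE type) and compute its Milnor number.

Type D_5, Milnor number mu = 5.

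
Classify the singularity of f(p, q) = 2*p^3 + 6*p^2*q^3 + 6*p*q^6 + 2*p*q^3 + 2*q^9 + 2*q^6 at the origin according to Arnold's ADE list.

The Hessian of f at 0 is [[0, 0], [0, 0]] with rank 0, so corank 2. A Groebner basis of the Jacobian ideal J(f) in C{p,q} is {p^3, p*q^2, 3*p^2 + q^3}; counting standard monomials gives mu = 7. Corank 2; j^3 = 2*p^3 is a perfect cube, so E-series; the 4-jet and mu = 7 give E_7.

E_7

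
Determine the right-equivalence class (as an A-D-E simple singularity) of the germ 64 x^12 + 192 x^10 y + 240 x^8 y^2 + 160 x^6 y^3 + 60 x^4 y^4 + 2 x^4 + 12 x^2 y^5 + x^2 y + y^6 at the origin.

D_{7}

The Hessian of f at 0 has rank 0. Corank 2; j^3 = x^2*y has shape L^2 M (L != M), so D-series; mu = 7 gives D_7.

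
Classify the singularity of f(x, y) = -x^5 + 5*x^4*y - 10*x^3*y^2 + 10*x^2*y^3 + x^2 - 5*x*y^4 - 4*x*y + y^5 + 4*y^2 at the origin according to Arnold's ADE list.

The Hessian of f at 0 has rank 1. Corank 1: A-series; mu = 4 gives A_4.

A4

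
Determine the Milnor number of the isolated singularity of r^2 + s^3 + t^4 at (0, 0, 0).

6

The Hessian of f at 0 is [[0, 0, 0], [0, 0, 0], [0, 0, 2]] with rank 1, so corank 2. A Groebner basis of the Jacobian ideal J(f) in C{s,t,r} is {t^3, s^2, r}; counting standard monomials gives mu = 6. Corank 2; j^3 = s^3 is a perfect cube, so E-series; the 4-jet and mu = 6 give E_6.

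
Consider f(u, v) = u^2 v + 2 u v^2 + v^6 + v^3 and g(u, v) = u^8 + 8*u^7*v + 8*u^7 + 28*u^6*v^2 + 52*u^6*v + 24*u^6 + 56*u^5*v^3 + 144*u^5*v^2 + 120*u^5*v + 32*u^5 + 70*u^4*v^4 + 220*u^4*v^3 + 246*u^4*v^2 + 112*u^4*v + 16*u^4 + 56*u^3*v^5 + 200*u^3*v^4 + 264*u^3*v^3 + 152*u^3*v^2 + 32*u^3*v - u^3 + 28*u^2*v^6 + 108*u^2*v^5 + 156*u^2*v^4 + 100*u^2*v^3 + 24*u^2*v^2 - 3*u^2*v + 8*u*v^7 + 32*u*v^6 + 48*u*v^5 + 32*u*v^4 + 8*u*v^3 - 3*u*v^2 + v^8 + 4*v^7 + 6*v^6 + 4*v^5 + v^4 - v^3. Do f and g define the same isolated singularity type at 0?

The Hessian of f at 0 is [[0, 0], [0, 0]] with rank 0, so corank 2. A Groebner basis of the Jacobian ideal J(f) in C{u,v} is {u^2/6 + v^5 - v^2/6, u^3 + v^3, u*v + v^2}; counting standard monomials gives mu = 7. Corank 2; j^3 = v*(u + v)^2 has shape L^2 M (L != M), so D-series; mu = 7 gives D_7. The Hessian of g at 0 is [[0, 0], [0, 0]] with rank 0, so corank 2. A Groebner basis of the Jacobian ideal J(g) in C{u,v} is {v^4, u*v^2 + 5*v^3/6, u^2 + 2*u*v + v^2}; counting standard monomials gives mu = 6. Corank 2; j^3 = -(u + v)^3 is a perfect cube, so E-series; the 4-jet and mu = 6 give E_6. f is D_7 but g is E_6, hence not right-equivalent.

No.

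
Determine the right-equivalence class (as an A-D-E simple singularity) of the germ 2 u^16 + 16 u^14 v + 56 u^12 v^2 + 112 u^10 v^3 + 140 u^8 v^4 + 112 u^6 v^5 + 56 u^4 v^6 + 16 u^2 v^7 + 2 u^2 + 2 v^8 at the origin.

A_7

The Hessian of f at 0 has rank 1. Corank 1: A-series; mu = 7 gives A_7.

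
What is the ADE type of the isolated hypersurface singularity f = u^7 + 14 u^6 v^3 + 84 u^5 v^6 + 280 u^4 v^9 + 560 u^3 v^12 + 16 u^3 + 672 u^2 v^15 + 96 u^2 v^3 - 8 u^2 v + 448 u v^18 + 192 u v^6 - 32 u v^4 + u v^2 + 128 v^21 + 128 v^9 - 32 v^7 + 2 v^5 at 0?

The Hessian of f at 0 has rank 0. Corank 2; j^3 = u*(4*u - v)^2 has shape L^2 M (L != M), so D-series; mu = 8 gives D_8.

D_{8}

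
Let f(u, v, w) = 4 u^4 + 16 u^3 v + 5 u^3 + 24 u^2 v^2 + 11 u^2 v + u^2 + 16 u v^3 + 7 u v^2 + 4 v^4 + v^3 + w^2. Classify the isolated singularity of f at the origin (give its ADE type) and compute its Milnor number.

Type A_{2}, Milnor number mu = 2.

The Hessian of f at 0 has rank 2. Corank 1: A-series; mu = 2 gives A_2.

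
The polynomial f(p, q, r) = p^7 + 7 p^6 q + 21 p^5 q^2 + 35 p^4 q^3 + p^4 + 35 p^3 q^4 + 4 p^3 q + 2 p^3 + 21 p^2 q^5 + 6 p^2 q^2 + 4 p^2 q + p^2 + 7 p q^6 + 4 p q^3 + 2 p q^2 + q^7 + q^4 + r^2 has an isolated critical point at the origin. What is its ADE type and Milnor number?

The Hessian of f at 0 has rank 2. Corank 1: A-series; mu = 6 gives A_6.

Type A_6, Milnor number mu = 6.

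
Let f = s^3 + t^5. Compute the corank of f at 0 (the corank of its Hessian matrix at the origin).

Hessian at 0 has rank 0.

2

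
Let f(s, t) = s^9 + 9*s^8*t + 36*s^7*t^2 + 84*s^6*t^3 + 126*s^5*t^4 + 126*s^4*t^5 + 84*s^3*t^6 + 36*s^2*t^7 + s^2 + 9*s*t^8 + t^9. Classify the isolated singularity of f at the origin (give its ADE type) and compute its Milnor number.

The Hessian of f at 0 has rank 1. Corank 1: A-series; mu = 8 gives A_8.

Type A_{8}, Milnor number mu = 8.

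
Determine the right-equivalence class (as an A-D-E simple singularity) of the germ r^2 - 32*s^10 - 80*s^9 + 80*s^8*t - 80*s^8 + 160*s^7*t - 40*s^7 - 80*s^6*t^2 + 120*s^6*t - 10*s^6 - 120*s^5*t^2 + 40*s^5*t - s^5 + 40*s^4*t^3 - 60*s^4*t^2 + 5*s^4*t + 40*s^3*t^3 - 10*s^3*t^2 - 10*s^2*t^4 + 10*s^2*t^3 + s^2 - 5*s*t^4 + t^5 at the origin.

A_{4}

The Hessian of f at 0 is [[2, 0, 0], [0, 0, 0], [0, 0, 2]] with rank 2, so corank 1. A Groebner basis of the Jacobian ideal J(f) in C{s,t,r} is {t^4, s, r}; counting standard monomials gives mu = 4. Corank 1: A-series; mu = 4 gives A_4.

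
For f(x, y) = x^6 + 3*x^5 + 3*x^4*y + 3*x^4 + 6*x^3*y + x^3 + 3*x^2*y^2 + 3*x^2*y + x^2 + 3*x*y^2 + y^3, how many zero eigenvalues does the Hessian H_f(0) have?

The Hessian at 0 is [[2, 0], [0, 0]] of rank 1; hence corank 1.

1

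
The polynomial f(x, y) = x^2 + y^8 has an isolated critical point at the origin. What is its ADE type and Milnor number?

Type A7, Milnor number mu = 7.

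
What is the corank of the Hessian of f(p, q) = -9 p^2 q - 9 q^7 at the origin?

The Hessian at 0 is [[0, 0], [0, 0]] of rank 0; hence corank 2.

2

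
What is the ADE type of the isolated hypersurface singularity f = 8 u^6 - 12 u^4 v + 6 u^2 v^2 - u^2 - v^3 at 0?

The Hessian of f at 0 has rank 1. Corank 1: A-series; mu = 2 gives A_2.

A_{2}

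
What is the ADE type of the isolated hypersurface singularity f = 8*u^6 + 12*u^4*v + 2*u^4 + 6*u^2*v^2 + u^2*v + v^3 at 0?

The Hessian of f at 0 has rank 0. Corank 2; j^3 = v*(u^2 + v^2) splits into three distinct lines over C (the quadratic factor has nonzero discriminant), so D_4.

D_{4}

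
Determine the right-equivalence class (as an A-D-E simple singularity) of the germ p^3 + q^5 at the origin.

E_{8}

The Hessian of f at 0 is [[0, 0], [0, 0]] with rank 0, so corank 2. A Groebner basis of the Jacobian ideal J(f) in C{p,q} is {q^4, p^2}; counting standard monomials gives mu = 8. Corank 2; j^3 = p^3 is a perfect cube, so E-series; the 5-jet and mu = 8 give E_8.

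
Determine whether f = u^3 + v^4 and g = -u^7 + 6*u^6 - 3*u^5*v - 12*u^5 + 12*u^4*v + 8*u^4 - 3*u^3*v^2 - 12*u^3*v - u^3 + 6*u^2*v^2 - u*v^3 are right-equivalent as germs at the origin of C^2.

No.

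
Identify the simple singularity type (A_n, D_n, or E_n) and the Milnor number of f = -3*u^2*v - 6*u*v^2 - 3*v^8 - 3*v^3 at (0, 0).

The Hessian of f at 0 is [[0, 0], [0, 0]] with rank 0, so corank 2. A Groebner basis of the Jacobian ideal J(f) in C{u,v} is {u^2/8 + v^7 - v^2/8, u^3 + v^3, u*v + v^2}; counting standard monomials gives mu = 9. Corank 2; j^3 = -3*v*(u + v)^2 has shape L^2 M (L != M), so D-series; mu = 9 gives D_9.

Type D_{9}, Milnor number mu = 9.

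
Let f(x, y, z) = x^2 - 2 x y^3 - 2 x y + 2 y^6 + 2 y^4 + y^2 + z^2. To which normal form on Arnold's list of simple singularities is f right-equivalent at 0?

A5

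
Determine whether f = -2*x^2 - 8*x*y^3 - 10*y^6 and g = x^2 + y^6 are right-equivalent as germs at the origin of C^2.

Yes.

The Hessian of f at 0 has rank 1. Corank 1: A-series; mu = 5 gives A_5. The Hessian of g at 0 has rank 1. Corank 1: A-series; mu = 5 gives A_5. Both have type A_5, hence right-equivalent.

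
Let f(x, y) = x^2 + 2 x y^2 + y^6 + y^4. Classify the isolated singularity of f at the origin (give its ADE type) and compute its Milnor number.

The Hessian of f at 0 has rank 1. Corank 1: A-series; mu = 5 gives A_5.

Type A_{5}, Milnor number mu = 5.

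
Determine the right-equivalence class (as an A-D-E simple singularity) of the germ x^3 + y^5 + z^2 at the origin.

E_{8}

The Hessian of f at 0 has rank 1. Corank 2; j^3 = x^3 is a perfect cube, so E-series; the 5-jet and mu = 8 give E_8.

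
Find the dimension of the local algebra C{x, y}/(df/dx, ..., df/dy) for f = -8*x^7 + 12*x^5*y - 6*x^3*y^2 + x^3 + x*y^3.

The Hessian of f at 0 is [[0, 0], [0, 0]] with rank 0, so corank 2. A Groebner basis of the Jacobian ideal J(f) in C{x,y} is {x^3, x*y^2, 3*x^2 + y^3}; counting standard monomials gives mu = 7. Corank 2; j^3 = x^3 is a perfect cube, so E-series; the 4-jet and mu = 7 give E_7.

7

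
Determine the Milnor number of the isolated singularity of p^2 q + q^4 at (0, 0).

The Hessian of f at 0 has rank 0. Corank 2; j^3 = p^2*q has shape L^2 M (L != M), so D-series; mu = 5 gives D_5.

5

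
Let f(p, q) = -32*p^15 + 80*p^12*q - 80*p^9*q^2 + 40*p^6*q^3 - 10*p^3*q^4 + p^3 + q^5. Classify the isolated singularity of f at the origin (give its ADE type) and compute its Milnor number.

Type E8, Milnor number mu = 8.

The Hessian of f at 0 is [[0, 0], [0, 0]] with rank 0, so corank 2. A Groebner basis of the Jacobian ideal J(f) in C{p,q} is {q^4, p^2}; counting standard monomials gives mu = 8. Corank 2; j^3 = p^3 is a perfect cube, so E-series; the 5-jet and mu = 8 give E_8.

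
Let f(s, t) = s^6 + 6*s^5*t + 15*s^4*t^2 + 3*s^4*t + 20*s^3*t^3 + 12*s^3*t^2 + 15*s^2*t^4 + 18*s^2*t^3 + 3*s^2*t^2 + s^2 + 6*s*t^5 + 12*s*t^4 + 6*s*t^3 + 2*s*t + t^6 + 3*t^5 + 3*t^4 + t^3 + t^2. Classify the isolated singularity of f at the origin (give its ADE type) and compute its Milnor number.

The Hessian of f at 0 has rank 1. Corank 1: A-series; mu = 2 gives A_2.

Type A_2, Milnor number mu = 2.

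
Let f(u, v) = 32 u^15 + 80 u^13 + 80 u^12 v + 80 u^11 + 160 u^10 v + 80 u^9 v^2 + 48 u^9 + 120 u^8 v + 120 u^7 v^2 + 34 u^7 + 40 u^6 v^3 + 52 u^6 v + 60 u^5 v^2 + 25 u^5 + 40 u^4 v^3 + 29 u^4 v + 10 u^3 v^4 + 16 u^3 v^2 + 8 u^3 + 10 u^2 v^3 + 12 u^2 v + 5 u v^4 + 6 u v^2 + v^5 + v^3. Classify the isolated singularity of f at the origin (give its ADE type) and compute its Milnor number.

Type E8, Milnor number mu = 8.

The Hessian of f at 0 has rank 0. Corank 2; j^3 = (2*u + v)^3 is a perfect cube, so E-series; the 5-jet and mu = 8 give E_8.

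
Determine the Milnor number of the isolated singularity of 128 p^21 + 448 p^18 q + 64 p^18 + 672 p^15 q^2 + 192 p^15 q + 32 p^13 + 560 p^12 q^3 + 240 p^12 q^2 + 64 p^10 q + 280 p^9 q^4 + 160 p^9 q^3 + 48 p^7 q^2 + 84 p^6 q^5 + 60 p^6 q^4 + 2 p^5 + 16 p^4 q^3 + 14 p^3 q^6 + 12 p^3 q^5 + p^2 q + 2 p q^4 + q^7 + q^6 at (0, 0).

7

The Hessian of f at 0 is [[0, 0], [0, 0]] with rank 0, so corank 2. A Groebner basis of the Jacobian ideal J(f) in C{p,q} is {p*q + q^4, p^3, p^2*q, -p^2/6 + p*q^2}; counting standard monomials gives mu = 7. Corank 2; j^3 = p^2*q has shape L^2 M (L != M), so D-series; mu = 7 gives D_7.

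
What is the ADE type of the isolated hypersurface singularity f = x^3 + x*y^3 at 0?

E_7

The Hessian of f at 0 is [[0, 0], [0, 0]] with rank 0, so corank 2. A Groebner basis of the Jacobian ideal J(f) in C{x,y} is {x^3, x*y^2, 3*x^2 + y^3}; counting standard monomials gives mu = 7. Corank 2; j^3 = x^3 is a perfect cube, so E-series; the 4-jet and mu = 7 give E_7.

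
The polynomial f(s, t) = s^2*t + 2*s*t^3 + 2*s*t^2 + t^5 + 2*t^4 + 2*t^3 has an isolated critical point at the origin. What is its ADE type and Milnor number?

Type D_4, Milnor number mu = 4.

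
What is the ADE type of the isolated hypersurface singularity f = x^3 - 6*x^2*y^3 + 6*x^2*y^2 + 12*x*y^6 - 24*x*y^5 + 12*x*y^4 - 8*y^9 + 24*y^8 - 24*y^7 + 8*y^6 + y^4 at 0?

E6

The Hessian of f at 0 has rank 0. Corank 2; j^3 = x^3 is a perfect cube, so E-series; the 4-jet and mu = 6 give E_6.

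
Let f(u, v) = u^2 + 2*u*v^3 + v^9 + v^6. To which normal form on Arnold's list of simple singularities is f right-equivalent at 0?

The Hessian of f at 0 has rank 1. Corank 1: A-series; mu = 8 gives A_8.

A_8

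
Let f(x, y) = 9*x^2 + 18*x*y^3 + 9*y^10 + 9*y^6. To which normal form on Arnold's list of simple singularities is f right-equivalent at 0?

A_{9}

The Hessian of f at 0 is [[18, 0], [0, 0]] with rank 1, so corank 1. A Groebner basis of the Jacobian ideal J(f) in C{x,y} is {x^3, x + y^3}; counting standard monomials gives mu = 9. Corank 1: A-series; mu = 9 gives A_9.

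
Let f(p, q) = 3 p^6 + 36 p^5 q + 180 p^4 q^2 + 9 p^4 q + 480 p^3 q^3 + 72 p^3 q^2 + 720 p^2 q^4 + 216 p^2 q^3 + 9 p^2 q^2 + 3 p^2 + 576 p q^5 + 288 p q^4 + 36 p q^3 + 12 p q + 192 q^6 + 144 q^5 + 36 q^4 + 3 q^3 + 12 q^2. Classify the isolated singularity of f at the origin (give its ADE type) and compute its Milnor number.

Type A_{2}, Milnor number mu = 2.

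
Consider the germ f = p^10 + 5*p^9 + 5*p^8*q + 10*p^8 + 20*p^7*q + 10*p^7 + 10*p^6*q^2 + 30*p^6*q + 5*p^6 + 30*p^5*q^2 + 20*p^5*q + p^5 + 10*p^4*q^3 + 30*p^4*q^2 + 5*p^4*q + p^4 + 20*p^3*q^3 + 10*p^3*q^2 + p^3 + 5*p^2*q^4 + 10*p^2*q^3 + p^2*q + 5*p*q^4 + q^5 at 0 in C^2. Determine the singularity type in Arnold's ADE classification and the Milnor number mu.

The Hessian of f at 0 has rank 0. Corank 2; j^3 = p^2*(p + q) has shape L^2 M (L != M), so D-series; mu = 6 gives D_6.

Type D_{6}, Milnor number mu = 6.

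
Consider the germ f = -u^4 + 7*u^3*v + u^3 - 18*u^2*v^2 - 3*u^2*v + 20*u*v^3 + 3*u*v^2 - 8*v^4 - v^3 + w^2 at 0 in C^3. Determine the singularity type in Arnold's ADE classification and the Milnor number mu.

Type E7, Milnor number mu = 7.

The Hessian of f at 0 has rank 1. Corank 2; j^3 = (u - v)^3 is a perfect cube, so E-series; the 4-jet and mu = 7 give E_7.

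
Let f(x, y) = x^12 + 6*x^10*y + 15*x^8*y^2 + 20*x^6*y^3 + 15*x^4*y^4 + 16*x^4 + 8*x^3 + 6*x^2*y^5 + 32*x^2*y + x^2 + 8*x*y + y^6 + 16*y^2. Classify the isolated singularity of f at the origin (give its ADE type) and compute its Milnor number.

The Hessian of f at 0 is [[2, 8], [8, 32]] with rank 1, so corank 1. A Groebner basis of the Jacobian ideal J(f) in C{x,y} is {x*y^2 - 3*x*y/16 + x/256 - y^2/2 + y/64, 5*x*y/64 - x/512 + y^3 + 3*y^2/16 - y/128, x^2 + x/4 + y}; counting standard monomials gives mu = 5. Corank 1: A-series; mu = 5 gives A_5.

Type A_5, Milnor number mu = 5.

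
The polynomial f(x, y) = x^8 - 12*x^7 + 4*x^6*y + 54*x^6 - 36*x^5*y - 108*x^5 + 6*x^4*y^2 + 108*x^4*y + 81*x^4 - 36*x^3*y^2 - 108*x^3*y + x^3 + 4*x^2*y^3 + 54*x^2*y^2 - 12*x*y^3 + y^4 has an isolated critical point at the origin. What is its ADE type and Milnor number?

The Hessian of f at 0 has rank 0. Corank 2; j^3 = x^3 is a perfect cube, so E-series; the 4-jet and mu = 6 give E_6.

Type E6, Milnor number mu = 6.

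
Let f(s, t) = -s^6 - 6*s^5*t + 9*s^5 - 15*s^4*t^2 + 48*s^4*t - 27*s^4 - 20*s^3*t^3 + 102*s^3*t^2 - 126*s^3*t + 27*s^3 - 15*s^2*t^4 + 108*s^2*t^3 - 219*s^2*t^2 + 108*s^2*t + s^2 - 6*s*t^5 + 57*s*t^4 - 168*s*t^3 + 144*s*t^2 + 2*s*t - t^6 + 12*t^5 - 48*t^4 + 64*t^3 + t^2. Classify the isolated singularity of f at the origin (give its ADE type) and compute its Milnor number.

Type A_2, Milnor number mu = 2.

The Hessian of f at 0 is [[2, 2], [2, 2]] with rank 1, so corank 1. A Groebner basis of the Jacobian ideal J(f) in C{s,t} is {t^2, s + t}; counting standard monomials gives mu = 2. Corank 1: A-series; mu = 2 gives A_2.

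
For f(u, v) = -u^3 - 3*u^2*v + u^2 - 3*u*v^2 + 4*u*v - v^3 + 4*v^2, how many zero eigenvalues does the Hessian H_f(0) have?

1

Hessian at 0 has rank 1.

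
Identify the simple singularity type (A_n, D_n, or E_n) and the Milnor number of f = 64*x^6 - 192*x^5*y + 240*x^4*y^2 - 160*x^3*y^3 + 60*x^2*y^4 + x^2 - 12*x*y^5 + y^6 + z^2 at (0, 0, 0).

The Hessian of f at 0 is [[2, 0, 0], [0, 0, 0], [0, 0, 2]] with rank 2, so corank 1. A Groebner basis of the Jacobian ideal J(f) in C{x,y,z} is {y^5, x, z}; counting standard monomials gives mu = 5. Corank 1: A-series; mu = 5 gives A_5.

Type A_5, Milnor number mu = 5.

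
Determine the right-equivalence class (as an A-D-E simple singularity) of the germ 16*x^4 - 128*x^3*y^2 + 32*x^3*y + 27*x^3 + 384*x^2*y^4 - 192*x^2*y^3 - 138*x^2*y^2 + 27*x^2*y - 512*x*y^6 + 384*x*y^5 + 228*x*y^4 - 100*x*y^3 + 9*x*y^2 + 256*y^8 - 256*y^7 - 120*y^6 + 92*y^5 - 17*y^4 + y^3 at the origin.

E_6

The Hessian of f at 0 has rank 0. Corank 2; j^3 = (3*x + y)^3 is a perfect cube, so E-series; the 4-jet and mu = 6 give E_6.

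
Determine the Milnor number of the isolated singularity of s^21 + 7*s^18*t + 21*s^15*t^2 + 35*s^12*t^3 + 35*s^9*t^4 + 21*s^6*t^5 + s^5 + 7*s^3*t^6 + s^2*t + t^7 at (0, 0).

8

The Hessian of f at 0 has rank 0. Corank 2; j^3 = s^2*t has shape L^2 M (L != M), so D-series; mu = 8 gives D_8.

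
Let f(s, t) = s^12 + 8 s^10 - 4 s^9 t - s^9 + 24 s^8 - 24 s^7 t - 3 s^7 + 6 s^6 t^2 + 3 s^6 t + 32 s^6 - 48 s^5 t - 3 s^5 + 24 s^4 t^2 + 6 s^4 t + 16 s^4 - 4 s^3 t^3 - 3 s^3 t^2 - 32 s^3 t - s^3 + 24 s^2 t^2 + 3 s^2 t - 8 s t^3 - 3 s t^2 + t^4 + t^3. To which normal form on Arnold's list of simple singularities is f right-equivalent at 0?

E6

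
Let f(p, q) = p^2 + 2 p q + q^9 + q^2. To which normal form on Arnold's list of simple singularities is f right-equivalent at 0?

A8

The Hessian of f at 0 is [[2, 2], [2, 2]] with rank 1, so corank 1. A Groebner basis of the Jacobian ideal J(f) in C{p,q} is {q^8, p + q}; counting standard monomials gives mu = 8. Corank 1: A-series; mu = 8 gives A_8.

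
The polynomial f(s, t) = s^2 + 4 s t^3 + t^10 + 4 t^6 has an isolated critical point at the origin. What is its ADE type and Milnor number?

The Hessian of f at 0 has rank 1. Corank 1: A-series; mu = 9 gives A_9.

Type A9, Milnor number mu = 9.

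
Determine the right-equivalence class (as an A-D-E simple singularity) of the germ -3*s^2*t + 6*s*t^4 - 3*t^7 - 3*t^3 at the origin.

D4

The Hessian of f at 0 has rank 0. Corank 2; j^3 = -3*t*(s^2 + t^2) splits into three distinct lines over C (the quadratic factor has nonzero discriminant), so D_4.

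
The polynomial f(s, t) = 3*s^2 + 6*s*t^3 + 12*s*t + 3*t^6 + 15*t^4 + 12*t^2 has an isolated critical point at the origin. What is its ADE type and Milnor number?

Type A_{3}, Milnor number mu = 3.

The Hessian of f at 0 is [[6, 12], [12, 24]] with rank 1, so corank 1. A Groebner basis of the Jacobian ideal J(f) in C{s,t} is {t^3, s + 2*t}; counting standard monomials gives mu = 3. Corank 1: A-series; mu = 3 gives A_3.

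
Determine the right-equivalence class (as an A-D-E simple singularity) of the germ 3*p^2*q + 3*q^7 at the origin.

D_{8}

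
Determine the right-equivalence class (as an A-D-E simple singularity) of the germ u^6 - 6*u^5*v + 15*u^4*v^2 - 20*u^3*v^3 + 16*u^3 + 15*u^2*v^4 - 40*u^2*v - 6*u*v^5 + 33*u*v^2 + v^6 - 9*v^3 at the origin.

D7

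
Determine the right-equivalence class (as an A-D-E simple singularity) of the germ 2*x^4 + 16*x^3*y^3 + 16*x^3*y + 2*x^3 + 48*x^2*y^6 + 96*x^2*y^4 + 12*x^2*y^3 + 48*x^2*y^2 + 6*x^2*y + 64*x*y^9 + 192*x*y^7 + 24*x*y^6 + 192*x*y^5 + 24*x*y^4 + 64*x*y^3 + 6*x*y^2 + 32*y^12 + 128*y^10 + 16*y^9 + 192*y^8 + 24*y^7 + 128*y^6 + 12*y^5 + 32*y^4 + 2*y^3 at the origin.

E_{6}

The Hessian of f at 0 has rank 0. Corank 2; j^3 = 2*(x + y)^3 is a perfect cube, so E-series; the 4-jet and mu = 6 give E_6.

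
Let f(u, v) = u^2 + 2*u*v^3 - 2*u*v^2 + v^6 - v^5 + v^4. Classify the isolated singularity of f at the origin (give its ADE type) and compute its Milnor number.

Type A4, Milnor number mu = 4.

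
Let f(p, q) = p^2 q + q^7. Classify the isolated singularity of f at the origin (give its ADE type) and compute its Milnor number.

Type D_{8}, Milnor number mu = 8.

The Hessian of f at 0 has rank 0. Corank 2; j^3 = p^2*q has shape L^2 M (L != M), so D-series; mu = 8 gives D_8.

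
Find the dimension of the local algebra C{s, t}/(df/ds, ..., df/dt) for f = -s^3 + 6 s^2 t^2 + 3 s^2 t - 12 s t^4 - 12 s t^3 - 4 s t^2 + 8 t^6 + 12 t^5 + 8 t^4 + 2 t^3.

4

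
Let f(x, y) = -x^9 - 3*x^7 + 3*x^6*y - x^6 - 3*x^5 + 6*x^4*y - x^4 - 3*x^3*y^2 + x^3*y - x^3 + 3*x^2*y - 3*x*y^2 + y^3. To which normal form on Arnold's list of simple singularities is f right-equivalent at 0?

E7

The Hessian of f at 0 has rank 0. Corank 2; j^3 = -(x - y)^3 is a perfect cube, so E-series; the 4-jet and mu = 7 give E_7.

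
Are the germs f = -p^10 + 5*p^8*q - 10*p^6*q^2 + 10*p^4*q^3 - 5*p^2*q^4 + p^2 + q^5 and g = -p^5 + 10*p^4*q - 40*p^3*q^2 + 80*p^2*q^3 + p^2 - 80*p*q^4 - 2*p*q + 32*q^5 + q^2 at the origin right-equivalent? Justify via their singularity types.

Yes.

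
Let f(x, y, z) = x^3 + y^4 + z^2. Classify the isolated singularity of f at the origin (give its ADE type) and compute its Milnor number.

The Hessian of f at 0 is [[0, 0, 0], [0, 0, 0], [0, 0, 2]] with rank 1, so corank 2. A Groebner basis of the Jacobian ideal J(f) in C{x,y,z} is {y^3, x^2, z}; counting standard monomials gives mu = 6. Corank 2; j^3 = x^3 is a perfect cube, so E-series; the 4-jet and mu = 6 give E_6.

Type E6, Milnor number mu = 6.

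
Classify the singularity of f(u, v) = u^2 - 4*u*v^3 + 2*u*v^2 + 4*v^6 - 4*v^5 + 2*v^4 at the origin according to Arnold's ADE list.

A_3

The Hessian of f at 0 is [[2, 0], [0, 0]] with rank 1, so corank 1. A Groebner basis of the Jacobian ideal J(f) in C{u,v} is {u^2, u*v, u + v^2}; counting standard monomials gives mu = 3. Corank 1: A-series; mu = 3 gives A_3.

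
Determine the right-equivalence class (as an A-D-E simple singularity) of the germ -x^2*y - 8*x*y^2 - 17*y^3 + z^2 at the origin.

The Hessian of f at 0 is [[0, 0, 0], [0, 0, 0], [0, 0, 2]] with rank 1, so corank 2. A Groebner basis of the Jacobian ideal J(f) in C{x,y,z} is {y^3, x^2 - 13*y^2, x*y + 4*y^2, z}; counting standard monomials gives mu = 4. Corank 2; j^3 = -y*(x^2 + 8*x*y + 17*y^2) splits into three distinct lines over C (the quadratic factor has nonzero discriminant), so D_4.

D_{4}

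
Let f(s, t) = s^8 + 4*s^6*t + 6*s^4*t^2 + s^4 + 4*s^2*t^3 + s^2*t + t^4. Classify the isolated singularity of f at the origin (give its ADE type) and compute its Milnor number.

The Hessian of f at 0 has rank 0. Corank 2; j^3 = s^2*t has shape L^2 M (L != M), so D-series; mu = 5 gives D_5.

Type D5, Milnor number mu = 5.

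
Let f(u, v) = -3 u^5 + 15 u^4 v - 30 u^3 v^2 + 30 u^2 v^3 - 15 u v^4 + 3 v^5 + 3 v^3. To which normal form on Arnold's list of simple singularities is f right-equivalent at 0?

E8

The Hessian of f at 0 has rank 0. Corank 2; j^3 = 3*v^3 is a perfect cube, so E-series; the 5-jet and mu = 8 give E_8.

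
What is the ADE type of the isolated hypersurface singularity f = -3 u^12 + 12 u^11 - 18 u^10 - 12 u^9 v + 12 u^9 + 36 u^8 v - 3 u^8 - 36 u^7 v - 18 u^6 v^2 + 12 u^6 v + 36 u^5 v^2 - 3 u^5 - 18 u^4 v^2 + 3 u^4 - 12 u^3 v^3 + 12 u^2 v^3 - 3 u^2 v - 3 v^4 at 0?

D5

The Hessian of f at 0 is [[0, 0], [0, 0]] with rank 0, so corank 2. A Groebner basis of the Jacobian ideal J(f) in C{u,v} is {u^3, u^2/4 + v^3, u*v}; counting standard monomials gives mu = 5. Corank 2; j^3 = -3*u^2*v has shape L^2 M (L != M), so D-series; mu = 5 gives D_5.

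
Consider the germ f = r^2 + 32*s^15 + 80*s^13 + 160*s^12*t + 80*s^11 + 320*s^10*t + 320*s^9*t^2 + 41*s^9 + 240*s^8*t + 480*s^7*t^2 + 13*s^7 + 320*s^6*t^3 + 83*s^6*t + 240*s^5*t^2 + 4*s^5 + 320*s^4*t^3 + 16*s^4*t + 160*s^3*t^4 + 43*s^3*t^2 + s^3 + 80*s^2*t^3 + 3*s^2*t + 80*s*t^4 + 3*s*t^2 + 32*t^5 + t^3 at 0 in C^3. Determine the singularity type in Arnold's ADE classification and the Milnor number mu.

The Hessian of f at 0 is [[0, 0, 0], [0, 0, 0], [0, 0, 2]] with rank 1, so corank 2. A Groebner basis of the Jacobian ideal J(f) in C{s,t,r} is {-5*s^2/2 + s*t^3 - 5*s*t - 5*t^2/2, 2*s^2 + 4*s*t + t^4 + 2*t^2, s^3 - 3*s*t^2 - 2*t^3, s^2*t + 2*s*t^2 + t^3, r}; counting standard monomials gives mu = 8. Corank 2; j^3 = (s + t)^3 is a perfect cube, so E-series; the 5-jet and mu = 8 give E_8.

Type E8, Milnor number mu = 8.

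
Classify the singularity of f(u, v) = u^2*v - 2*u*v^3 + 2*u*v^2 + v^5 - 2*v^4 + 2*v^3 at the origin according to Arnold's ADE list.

D_{4}

The Hessian of f at 0 is [[0, 0], [0, 0]] with rank 0, so corank 2. A Groebner basis of the Jacobian ideal J(f) in C{u,v} is {v^3, u^2 + 2*v^2, u*v + v^2}; counting standard monomials gives mu = 4. Corank 2; j^3 = v*(u^2 + 2*u*v + 2*v^2) splits into three distinct lines over C (the quadratic factor has nonzero discriminant), so D_4.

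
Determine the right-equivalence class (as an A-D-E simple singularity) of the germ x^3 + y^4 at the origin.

E_6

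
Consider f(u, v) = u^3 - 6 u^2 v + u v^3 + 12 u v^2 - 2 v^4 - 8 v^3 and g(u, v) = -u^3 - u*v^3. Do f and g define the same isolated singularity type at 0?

The Hessian of f at 0 is [[0, 0], [0, 0]] with rank 0, so corank 2. A Groebner basis of the Jacobian ideal J(f) in C{u,v} is {u^3 - 6*u^2*v - 48*u^2 + 192*u*v - 192*v^2, 6*u^2 + u*v^2 - 24*u*v + 24*v^2, 3*u^2 - 12*u*v + v^3 + 12*v^2}; counting standard monomials gives mu = 7. Corank 2; j^3 = (u - 2*v)^3 is a perfect cube, so E-series; the 4-jet and mu = 7 give E_7. The Hessian of g at 0 is [[0, 0], [0, 0]] with rank 0, so corank 2. A Groebner basis of the Jacobian ideal J(g) in C{u,v} is {u^3, u*v^2, 3*u^2 + v^3}; counting standard monomials gives mu = 7. Corank 2; j^3 = -u^3 is a perfect cube, so E-series; the 4-jet and mu = 7 give E_7. Both have type E_7, hence right-equivalent.

Yes.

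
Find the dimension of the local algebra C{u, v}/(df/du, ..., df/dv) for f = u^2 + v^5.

4

The Hessian of f at 0 has rank 1. Corank 1: A-series; mu = 4 gives A_4.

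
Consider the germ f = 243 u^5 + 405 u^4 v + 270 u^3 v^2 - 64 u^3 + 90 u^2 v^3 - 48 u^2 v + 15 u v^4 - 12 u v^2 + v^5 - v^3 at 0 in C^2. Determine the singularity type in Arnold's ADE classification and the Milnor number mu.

The Hessian of f at 0 has rank 0. Corank 2; j^3 = -(4*u + v)^3 is a perfect cube, so E-series; the 5-jet and mu = 8 give E_8.

Type E_8, Milnor number mu = 8.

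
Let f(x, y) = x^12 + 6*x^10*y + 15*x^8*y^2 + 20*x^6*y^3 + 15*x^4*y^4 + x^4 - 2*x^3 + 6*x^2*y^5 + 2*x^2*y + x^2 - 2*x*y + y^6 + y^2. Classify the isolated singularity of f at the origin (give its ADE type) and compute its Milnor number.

The Hessian of f at 0 is [[2, -2], [-2, 2]] with rank 1, so corank 1. A Groebner basis of the Jacobian ideal J(f) in C{x,y} is {x*y^2 - 3*x*y + x + 2*y^2 - y, -5*x*y + 2*x + y^3 + 3*y^2 - 2*y, x^2 - x + y}; counting standard monomials gives mu = 5. Corank 1: A-series; mu = 5 gives A_5.

Type A5, Milnor number mu = 5.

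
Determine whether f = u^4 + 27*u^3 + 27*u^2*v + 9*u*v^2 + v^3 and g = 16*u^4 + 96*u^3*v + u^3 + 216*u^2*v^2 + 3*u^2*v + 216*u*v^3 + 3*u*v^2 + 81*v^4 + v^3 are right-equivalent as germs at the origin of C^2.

Yes.

The Hessian of f at 0 has rank 0. Corank 2; j^3 = (3*u + v)^3 is a perfect cube, so E-series; the 4-jet and mu = 6 give E_6. The Hessian of g at 0 has rank 0. Corank 2; j^3 = (u + v)^3 is a perfect cube, so E-series; the 4-jet and mu = 6 give E_6. Both have type E_6, hence right-equivalent.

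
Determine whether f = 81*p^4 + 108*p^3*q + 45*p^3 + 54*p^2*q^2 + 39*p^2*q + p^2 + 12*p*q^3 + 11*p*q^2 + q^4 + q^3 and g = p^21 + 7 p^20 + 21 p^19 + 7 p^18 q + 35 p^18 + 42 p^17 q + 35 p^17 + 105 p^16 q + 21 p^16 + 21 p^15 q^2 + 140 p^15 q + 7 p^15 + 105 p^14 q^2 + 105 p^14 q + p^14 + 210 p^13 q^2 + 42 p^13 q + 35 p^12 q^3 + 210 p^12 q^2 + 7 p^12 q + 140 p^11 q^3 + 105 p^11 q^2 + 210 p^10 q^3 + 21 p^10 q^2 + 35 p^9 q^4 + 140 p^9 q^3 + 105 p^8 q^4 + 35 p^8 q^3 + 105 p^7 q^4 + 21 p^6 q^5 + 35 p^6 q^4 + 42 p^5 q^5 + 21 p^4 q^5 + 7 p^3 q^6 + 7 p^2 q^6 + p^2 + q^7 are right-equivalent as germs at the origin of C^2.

The Hessian of f at 0 is [[2, 0], [0, 0]] with rank 1, so corank 1. A Groebner basis of the Jacobian ideal J(f) in C{p,q} is {q^2, p}; counting standard monomials gives mu = 2. Corank 1: A-series; mu = 2 gives A_2. The Hessian of g at 0 is [[2, 0], [0, 0]] with rank 1, so corank 1. A Groebner basis of the Jacobian ideal J(g) in C{p,q} is {q^6, p}; counting standard monomials gives mu = 6. Corank 1: A-series; mu = 6 gives A_6. f is A_2 but g is A_6, hence not right-equivalent.

No.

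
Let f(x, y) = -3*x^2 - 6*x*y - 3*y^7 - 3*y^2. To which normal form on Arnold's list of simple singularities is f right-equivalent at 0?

The Hessian of f at 0 is [[-6, -6], [-6, -6]] with rank 1, so corank 1. A Groebner basis of the Jacobian ideal J(f) in C{x,y} is {y^6, x + y}; counting standard monomials gives mu = 6. Corank 1: A-series; mu = 6 gives A_6.

A_6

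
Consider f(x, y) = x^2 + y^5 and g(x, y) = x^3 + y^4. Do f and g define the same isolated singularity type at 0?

No.

The Hessian of f at 0 is [[2, 0], [0, 0]] with rank 1, so corank 1. A Groebner basis of the Jacobian ideal J(f) in C{x,y} is {y^4, x}; counting standard monomials gives mu = 4. Corank 1: A-series; mu = 4 gives A_4. The Hessian of g at 0 is [[0, 0], [0, 0]] with rank 0, so corank 2. A Groebner basis of the Jacobian ideal J(g) in C{x,y} is {y^3, x^2}; counting standard monomials gives mu = 6. Corank 2; j^3 = x^3 is a perfect cube, so E-series; the 4-jet and mu = 6 give E_6. f is A_4 but g is E_6, hence not right-equivalent.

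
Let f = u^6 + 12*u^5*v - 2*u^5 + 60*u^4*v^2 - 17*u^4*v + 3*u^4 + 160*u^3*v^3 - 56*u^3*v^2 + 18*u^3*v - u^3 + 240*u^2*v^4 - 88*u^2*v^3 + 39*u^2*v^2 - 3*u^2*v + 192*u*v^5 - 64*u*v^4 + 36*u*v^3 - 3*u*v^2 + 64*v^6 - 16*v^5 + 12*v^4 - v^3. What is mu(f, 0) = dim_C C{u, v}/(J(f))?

The Hessian of f at 0 has rank 0. Corank 2; j^3 = -(u + v)^3 is a perfect cube, so E-series; the 5-jet and mu = 8 give E_8.

8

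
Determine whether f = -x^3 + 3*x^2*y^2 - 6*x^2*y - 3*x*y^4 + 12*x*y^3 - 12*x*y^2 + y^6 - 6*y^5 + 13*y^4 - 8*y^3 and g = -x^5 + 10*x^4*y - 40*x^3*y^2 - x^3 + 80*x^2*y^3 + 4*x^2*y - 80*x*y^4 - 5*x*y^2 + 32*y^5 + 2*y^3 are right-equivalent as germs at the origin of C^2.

The Hessian of f at 0 has rank 0. Corank 2; j^3 = -(x + 2*y)^3 is a perfect cube, so E-series; the 4-jet and mu = 6 give E_6. The Hessian of g at 0 has rank 0. Corank 2; j^3 = -(x - 2*y)*(x - y)^2 has shape L^2 M (L != M), so D-series; mu = 6 gives D_6. f is E_6 but g is D_6, hence not right-equivalent.

No.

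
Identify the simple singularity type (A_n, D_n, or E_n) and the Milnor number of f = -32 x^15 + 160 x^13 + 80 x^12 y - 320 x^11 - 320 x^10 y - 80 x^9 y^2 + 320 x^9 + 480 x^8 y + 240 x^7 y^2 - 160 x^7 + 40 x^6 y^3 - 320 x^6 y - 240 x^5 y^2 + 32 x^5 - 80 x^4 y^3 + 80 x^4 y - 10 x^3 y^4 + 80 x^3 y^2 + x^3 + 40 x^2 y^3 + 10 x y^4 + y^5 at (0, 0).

Type E_8, Milnor number mu = 8.

The Hessian of f at 0 is [[0, 0], [0, 0]] with rank 0, so corank 2. A Groebner basis of the Jacobian ideal J(f) in C{x,y} is {y^5, x*y^3 + y^4/8, x^2}; counting standard monomials gives mu = 8. Corank 2; j^3 = x^3 is a perfect cube, so E-series; the 5-jet and mu = 8 give E_8.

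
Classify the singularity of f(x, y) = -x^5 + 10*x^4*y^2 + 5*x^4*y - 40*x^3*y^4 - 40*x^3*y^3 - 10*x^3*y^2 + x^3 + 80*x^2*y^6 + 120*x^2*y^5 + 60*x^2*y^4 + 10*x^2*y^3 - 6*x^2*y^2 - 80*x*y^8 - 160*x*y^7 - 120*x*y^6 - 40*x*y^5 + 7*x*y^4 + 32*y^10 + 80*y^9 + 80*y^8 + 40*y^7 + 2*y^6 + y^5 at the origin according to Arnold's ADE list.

E_8

The Hessian of f at 0 is [[0, 0], [0, 0]] with rank 0, so corank 2. A Groebner basis of the Jacobian ideal J(f) in C{x,y} is {x^2/16 + x*y^3 - x*y^2/4, x^2/4 - x*y^2 + y^4, x^3, x^2*y + x^2/4 - x*y^2}; counting standard monomials gives mu = 8. Corank 2; j^3 = x^3 is a perfect cube, so E-series; the 5-jet and mu = 8 give E_8.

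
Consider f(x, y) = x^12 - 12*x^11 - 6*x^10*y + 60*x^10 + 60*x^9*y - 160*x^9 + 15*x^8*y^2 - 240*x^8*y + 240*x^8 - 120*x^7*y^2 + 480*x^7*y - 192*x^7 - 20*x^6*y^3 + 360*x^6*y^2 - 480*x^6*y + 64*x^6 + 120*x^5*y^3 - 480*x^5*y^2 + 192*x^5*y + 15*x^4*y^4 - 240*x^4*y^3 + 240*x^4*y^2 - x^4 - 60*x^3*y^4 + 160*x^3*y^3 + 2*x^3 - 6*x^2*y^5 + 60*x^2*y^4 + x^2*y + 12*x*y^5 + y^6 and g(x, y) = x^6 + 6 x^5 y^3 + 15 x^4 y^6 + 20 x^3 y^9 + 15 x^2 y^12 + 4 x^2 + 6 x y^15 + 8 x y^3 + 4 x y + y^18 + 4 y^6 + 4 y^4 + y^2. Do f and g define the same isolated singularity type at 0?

The Hessian of f at 0 has rank 0. Corank 2; j^3 = x^2*(2*x + y) has shape L^2 M (L != M), so D-series; mu = 7 gives D_7. The Hessian of g at 0 has rank 1. Corank 1: A-series; mu = 5 gives A_5. f is D_7 but g is A_5, hence not right-equivalent.

No.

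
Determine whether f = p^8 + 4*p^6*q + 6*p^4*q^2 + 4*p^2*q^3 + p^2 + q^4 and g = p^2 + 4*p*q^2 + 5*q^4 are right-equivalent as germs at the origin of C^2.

Yes.

The Hessian of f at 0 has rank 1. Corank 1: A-series; mu = 3 gives A_3. The Hessian of g at 0 has rank 1. Corank 1: A-series; mu = 3 gives A_3. Both have type A_3, hence right-equivalent.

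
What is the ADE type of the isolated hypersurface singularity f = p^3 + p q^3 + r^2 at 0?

E7

The Hessian of f at 0 is [[0, 0, 0], [0, 0, 0], [0, 0, 2]] with rank 1, so corank 2. A Groebner basis of the Jacobian ideal J(f) in C{p,q,r} is {p^3, p*q^2, 3*p^2 + q^3, r}; counting standard monomials gives mu = 7. Corank 2; j^3 = p^3 is a perfect cube, so E-series; the 4-jet and mu = 7 give E_7.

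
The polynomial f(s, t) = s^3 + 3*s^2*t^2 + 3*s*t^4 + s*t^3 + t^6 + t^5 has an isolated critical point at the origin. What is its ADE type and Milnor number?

Type E_7, Milnor number mu = 7.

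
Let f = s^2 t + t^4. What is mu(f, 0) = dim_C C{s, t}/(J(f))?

5

The Hessian of f at 0 has rank 0. Corank 2; j^3 = s^2*t has shape L^2 M (L != M), so D-series; mu = 5 gives D_5.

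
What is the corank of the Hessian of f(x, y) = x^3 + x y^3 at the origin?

2

The Hessian at 0 is [[0, 0], [0, 0]] of rank 0; hence corank 2.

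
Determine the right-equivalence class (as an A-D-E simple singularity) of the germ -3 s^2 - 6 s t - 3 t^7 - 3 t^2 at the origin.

A_{6}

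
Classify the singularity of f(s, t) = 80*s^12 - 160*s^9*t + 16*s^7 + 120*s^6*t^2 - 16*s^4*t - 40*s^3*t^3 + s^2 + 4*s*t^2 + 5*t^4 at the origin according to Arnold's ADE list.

A3

The Hessian of f at 0 is [[2, 0], [0, 0]] with rank 1, so corank 1. A Groebner basis of the Jacobian ideal J(f) in C{s,t} is {s^2, s*t, s/2 + t^2}; counting standard monomials gives mu = 3. Corank 1: A-series; mu = 3 gives A_3.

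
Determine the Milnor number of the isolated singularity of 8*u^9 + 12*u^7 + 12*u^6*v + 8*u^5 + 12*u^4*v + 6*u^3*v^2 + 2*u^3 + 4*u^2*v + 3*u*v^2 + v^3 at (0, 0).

The Hessian of f at 0 has rank 0. Corank 2; j^3 = (u + v)*(2*u^2 + 2*u*v + v^2) splits into three distinct lines over C (the quadratic factor has nonzero discriminant), so D_4.

4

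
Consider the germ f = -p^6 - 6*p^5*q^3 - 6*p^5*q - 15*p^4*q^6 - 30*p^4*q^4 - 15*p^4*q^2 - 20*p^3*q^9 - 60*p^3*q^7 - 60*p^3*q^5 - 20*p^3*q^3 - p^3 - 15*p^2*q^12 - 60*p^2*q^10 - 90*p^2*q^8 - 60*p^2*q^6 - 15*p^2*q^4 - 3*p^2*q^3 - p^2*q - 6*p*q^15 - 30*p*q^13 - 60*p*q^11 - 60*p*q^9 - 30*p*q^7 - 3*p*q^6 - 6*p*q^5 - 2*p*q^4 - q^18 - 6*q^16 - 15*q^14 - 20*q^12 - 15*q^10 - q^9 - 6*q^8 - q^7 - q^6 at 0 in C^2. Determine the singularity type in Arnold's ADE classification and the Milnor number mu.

The Hessian of f at 0 is [[0, 0], [0, 0]] with rank 0, so corank 2. A Groebner basis of the Jacobian ideal J(f) in C{p,q} is {p^2 + p*q + q^4, p^3, p^2*q, -p^2/6 + p*q^2}; counting standard monomials gives mu = 7. Corank 2; j^3 = -p^2*(p + q) has shape L^2 M (L != M), so D-series; mu = 7 gives D_7.

Type D_7, Milnor number mu = 7.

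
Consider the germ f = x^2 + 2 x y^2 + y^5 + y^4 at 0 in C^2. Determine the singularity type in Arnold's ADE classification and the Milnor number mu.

The Hessian of f at 0 has rank 1. Corank 1: A-series; mu = 4 gives A_4.

Type A_4, Milnor number mu = 4.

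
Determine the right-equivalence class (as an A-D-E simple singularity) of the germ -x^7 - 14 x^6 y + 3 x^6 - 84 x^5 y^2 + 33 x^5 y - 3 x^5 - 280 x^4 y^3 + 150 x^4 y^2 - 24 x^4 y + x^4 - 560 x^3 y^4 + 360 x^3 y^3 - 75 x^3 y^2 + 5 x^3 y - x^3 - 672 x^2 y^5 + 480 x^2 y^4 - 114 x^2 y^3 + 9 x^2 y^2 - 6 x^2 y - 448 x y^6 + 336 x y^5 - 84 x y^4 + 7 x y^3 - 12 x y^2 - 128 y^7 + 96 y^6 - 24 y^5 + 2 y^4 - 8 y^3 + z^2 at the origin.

E_{7}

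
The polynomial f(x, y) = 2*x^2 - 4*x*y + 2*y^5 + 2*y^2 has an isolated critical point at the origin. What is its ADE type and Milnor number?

Type A4, Milnor number mu = 4.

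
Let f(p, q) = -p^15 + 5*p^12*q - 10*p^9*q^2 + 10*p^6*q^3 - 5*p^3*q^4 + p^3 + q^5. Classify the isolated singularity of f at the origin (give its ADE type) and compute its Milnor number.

Type E_{8}, Milnor number mu = 8.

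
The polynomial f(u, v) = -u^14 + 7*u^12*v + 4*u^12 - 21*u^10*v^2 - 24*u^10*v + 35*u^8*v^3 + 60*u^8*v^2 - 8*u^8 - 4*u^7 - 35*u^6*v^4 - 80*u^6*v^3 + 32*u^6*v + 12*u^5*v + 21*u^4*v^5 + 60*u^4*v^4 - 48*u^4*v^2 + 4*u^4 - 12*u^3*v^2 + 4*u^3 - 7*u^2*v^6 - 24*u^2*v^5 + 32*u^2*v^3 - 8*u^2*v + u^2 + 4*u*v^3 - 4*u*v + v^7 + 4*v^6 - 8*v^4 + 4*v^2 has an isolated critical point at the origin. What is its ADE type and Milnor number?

The Hessian of f at 0 has rank 1. Corank 1: A-series; mu = 6 gives A_6.

Type A_{6}, Milnor number mu = 6.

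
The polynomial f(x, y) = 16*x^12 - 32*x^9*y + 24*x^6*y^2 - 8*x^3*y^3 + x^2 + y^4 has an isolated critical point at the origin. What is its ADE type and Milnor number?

Type A_{3}, Milnor number mu = 3.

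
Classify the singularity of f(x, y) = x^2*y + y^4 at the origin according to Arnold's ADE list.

D_5

The Hessian of f at 0 has rank 0. Corank 2; j^3 = x^2*y has shape L^2 M (L != M), so D-series; mu = 5 gives D_5.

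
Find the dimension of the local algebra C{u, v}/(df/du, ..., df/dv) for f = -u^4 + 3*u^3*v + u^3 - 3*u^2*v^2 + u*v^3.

The Hessian of f at 0 has rank 0. Corank 2; j^3 = u^3 is a perfect cube, so E-series; the 4-jet and mu = 7 give E_7.

7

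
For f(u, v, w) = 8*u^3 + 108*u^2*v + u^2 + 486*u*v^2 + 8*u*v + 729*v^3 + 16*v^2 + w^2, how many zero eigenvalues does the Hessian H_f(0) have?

1

The Hessian at 0 is [[2, 8, 0], [8, 32, 0], [0, 0, 2]] of rank 2; hence corank 1.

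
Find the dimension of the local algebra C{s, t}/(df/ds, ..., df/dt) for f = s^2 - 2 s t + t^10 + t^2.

The Hessian of f at 0 has rank 1. Corank 1: A-series; mu = 9 gives A_9.

9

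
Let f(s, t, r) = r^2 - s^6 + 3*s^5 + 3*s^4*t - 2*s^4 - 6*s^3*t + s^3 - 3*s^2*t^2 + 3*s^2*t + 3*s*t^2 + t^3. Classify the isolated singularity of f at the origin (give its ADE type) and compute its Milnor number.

The Hessian of f at 0 is [[0, 0, 0], [0, 0, 0], [0, 0, 2]] with rank 1, so corank 2. A Groebner basis of the Jacobian ideal J(f) in C{s,t,r} is {s^3, s^2*t - s^2/2 - s*t - t^2/2, s^2 + s*t^2 + 2*s*t + t^2, -3*s^2/2 - 3*s*t + t^3 - 3*t^2/2, r}; counting standard monomials gives mu = 6. Corank 2; j^3 = (s + t)^3 is a perfect cube, so E-series; the 4-jet and mu = 6 give E_6.

Type E_6, Milnor number mu = 6.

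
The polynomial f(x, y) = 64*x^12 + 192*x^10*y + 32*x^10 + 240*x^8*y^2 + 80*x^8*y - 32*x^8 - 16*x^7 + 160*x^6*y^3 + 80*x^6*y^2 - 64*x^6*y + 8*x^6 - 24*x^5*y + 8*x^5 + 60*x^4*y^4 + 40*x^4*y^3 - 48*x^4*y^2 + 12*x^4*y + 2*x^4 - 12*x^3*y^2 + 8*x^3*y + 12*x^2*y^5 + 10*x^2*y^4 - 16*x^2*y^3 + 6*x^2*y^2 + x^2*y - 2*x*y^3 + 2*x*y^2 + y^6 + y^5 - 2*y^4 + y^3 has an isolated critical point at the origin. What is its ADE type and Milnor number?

Type D7, Milnor number mu = 7.

The Hessian of f at 0 has rank 0. Corank 2; j^3 = y*(x + y)^2 has shape L^2 M (L != M), so D-series; mu = 7 gives D_7.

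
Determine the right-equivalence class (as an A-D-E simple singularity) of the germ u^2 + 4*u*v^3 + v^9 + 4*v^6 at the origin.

A_8

The Hessian of f at 0 has rank 1. Corank 1: A-series; mu = 8 gives A_8.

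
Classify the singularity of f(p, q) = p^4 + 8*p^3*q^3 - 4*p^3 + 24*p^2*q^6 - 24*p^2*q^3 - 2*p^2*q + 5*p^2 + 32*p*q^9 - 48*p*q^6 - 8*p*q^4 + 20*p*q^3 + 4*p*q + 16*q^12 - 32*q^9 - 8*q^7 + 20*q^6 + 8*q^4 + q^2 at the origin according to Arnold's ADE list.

A_1

The Hessian of f at 0 has rank 2. Corank 0: nondegenerate Morse point, so A_1.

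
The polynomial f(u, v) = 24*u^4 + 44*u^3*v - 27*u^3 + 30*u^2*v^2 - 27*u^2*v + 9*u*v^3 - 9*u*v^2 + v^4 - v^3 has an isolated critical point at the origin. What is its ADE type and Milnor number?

The Hessian of f at 0 is [[0, 0], [0, 0]] with rank 0, so corank 2. A Groebner basis of the Jacobian ideal J(f) in C{u,v} is {19683*u^2/4 + 6561*u*v/2 + v^4 - 27*v^3/4 + 2187*v^2/4, u^3 - 135*u^2/4 - 45*u*v/2 + v^3/12 - 15*v^2/4, u^2*v + 243*u^2/4 + 81*u*v/2 - 7*v^3/36 + 27*v^2/4, -81*u^2 + u*v^2 - 54*u*v + 4*v^3/9 - 9*v^2}; counting standard monomials gives mu = 7. Corank 2; j^3 = -(3*u + v)^3 is a perfect cube, so E-series; the 4-jet and mu = 7 give E_7.

Type E7, Milnor number mu = 7.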